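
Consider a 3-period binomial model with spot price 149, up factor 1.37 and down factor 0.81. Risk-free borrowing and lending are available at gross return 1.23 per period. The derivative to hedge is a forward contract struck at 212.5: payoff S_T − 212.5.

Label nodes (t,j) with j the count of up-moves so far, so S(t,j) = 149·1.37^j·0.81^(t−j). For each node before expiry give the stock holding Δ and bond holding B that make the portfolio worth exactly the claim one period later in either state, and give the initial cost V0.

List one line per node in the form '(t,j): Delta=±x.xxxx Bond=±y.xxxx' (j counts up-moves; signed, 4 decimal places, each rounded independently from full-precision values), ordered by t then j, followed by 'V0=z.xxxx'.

Under the risk-neutral measure, an up-move has probability p* = (R−d)/(u−d) = 0.7500 and values discount at R = 1.23.
Terminal payoffs: V(3,0)=-133.3153, V(3,1)=-78.5703, V(3,2)=14.0231, V(3,3)=170.6316
  t=2,j=0: stock 97.7589 → up 133.9297 (V=-78.5703), down 79.1847 (V=-133.3153). Price -75.0053; hedge Δ=1.0000, bond B=-172.7642.
  t=2,j=1: stock 165.3453 → up 226.5231 (V=14.0231), down 133.9297 (V=-78.5703). Price -7.4189; hedge Δ=1.0000, bond B=-172.7642.
  t=2,j=2: stock 279.6581 → up 383.1316 (V=170.6316), down 226.5231 (V=14.0231). Price 106.8939; hedge Δ=1.0000, bond B=-172.7642.
  t=1,j=0: stock 120.6900 → up 165.3453 (V=-7.4189), down 97.7589 (V=-75.0053). Price -19.7687; hedge Δ=1.0000, bond B=-140.4587.
  t=1,j=1: stock 204.1300 → up 279.6581 (V=106.8939), down 165.3453 (V=-7.4189). Price 63.6713; hedge Δ=1.0000, bond B=-140.4587.
  t=0,j=0: stock 149.0000 → up 204.1300 (V=63.6713), down 120.6900 (V=-19.7687). Price 34.8059; hedge Δ=1.0000, bond B=-114.1941.
Self-financing check: at every node Δ·S+B equals the discounted successor values.

(0,0): Delta=1.0000 Bond=-114.1941
(1,0): Delta=1.0000 Bond=-140.4587
(1,1): Delta=1.0000 Bond=-140.4587
(2,0): Delta=1.0000 Bond=-172.7642
(2,1): Delta=1.0000 Bond=-172.7642
(2,2): Delta=1.0000 Bond=-172.7642
V0=34.8059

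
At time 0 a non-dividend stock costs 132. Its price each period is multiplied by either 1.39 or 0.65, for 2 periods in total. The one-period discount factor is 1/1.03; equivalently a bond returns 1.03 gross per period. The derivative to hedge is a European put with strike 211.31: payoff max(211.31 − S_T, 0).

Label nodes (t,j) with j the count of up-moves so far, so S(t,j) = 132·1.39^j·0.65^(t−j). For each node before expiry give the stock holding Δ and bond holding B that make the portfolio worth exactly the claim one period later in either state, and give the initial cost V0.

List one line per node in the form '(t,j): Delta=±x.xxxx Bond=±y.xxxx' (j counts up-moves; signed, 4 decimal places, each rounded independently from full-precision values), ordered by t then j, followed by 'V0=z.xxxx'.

(0,0): Delta=-0.7768 Bond=180.5886
(1,0): Delta=-1.0000 Bond=205.1553
(1,1): Delta=-0.6779 Bond=167.8650
V0=78.0487

Since d<R<u, set p* = (R−d)/(u−d) = 0.5135; price each node as the discounted p*-expectation of its children.
Terminal values V(2,·): V(2,0)=155.5400, V(2,1)=92.0480, V(2,2)=0.0000
Node (1,0) S=85.8000: V=(p*·92.0480+(1−p*)·155.5400)/1.03=119.3553; Δ=(92.0480−155.5400)/(119.2620−55.7700)=-1.0000; B=V−Δ·S=205.1553
Node (1,1) S=183.4800: V=(p*·0.0000+(1−p*)·92.0480)/1.03=43.4758; Δ=(0.0000−92.0480)/(255.0372−119.2620)=-0.6779; B=V−Δ·S=167.8650
Node (0,0) S=132.0000: V=(p*·43.4758+(1−p*)·119.3553)/1.03=78.0487; Δ=(43.4758−119.3553)/(183.4800−85.8000)=-0.7768; B=V−Δ·S=180.5886
Root portfolio cost Δ·132+B reproduces V0=78.0487.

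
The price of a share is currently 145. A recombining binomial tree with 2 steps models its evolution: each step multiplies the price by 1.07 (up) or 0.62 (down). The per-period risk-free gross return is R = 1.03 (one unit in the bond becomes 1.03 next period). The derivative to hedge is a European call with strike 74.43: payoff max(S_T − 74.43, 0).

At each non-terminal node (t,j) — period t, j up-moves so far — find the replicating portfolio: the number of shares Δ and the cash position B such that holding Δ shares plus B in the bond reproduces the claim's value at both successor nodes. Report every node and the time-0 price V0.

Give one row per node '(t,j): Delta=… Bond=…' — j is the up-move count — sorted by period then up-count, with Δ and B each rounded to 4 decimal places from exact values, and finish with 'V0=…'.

Since d<R<u, set p* = (R−d)/(u−d) = 0.9111; price each node as the discounted p*-expectation of its children.
At expiry t=2: V(2,0)=0.0000, V(2,1)=21.7630, V(2,2)=91.5805
(1,0): S=89.9000. Δ = (V_up−V_dn)/(S_up−S_dn) = (21.7630−0.0000)/(96.1930−55.7380) = 0.5380. V = [p*·21.7630 + (1−p*)·0.0000]/1.03 = 19.2510. B = V − Δ·S = -29.1112.
(1,1): S=155.1500. Δ = (V_up−V_dn)/(S_up−S_dn) = (91.5805−21.7630)/(166.0105−96.1930) = 1.0000. V = [p*·91.5805 + (1−p*)·21.7630]/1.03 = 82.8879. B = V − Δ·S = -72.2621.
(0,0): S=145.0000. Δ = (V_up−V_dn)/(S_up−S_dn) = (82.8879−19.2510)/(155.1500−89.9000) = 0.9753. V = [p*·82.8879 + (1−p*)·19.2510]/1.03 = 74.9818. B = V − Δ·S = -66.4335.
The time-0 hedge costs 74.9818, which is the no-arbitrage price.

(0,0): Delta=0.9753 Bond=-66.4335
(1,0): Delta=0.5380 Bond=-29.1112
(1,1): Delta=1.0000 Bond=-72.2621
V0=74.9818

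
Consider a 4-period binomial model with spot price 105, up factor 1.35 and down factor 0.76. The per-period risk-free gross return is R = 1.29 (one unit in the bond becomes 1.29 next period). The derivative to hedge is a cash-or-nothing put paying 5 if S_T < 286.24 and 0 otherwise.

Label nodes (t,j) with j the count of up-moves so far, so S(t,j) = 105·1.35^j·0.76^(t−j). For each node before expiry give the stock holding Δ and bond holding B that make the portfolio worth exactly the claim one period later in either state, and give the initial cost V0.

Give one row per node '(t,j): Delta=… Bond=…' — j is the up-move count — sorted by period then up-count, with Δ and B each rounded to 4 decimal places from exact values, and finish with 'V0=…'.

(0,0): Delta=-0.0273 Bond=3.4915
(1,0): Delta=0.0000 Bond=2.3292
(1,1): Delta=-0.0290 Bond=4.7503
(2,0): Delta=0.0000 Bond=3.0046
(2,1): Delta=0.0000 Bond=3.0046
(2,2): Delta=-0.0308 Bond=6.4814
(3,0): Delta=0.0000 Bond=3.8760
(3,1): Delta=0.0000 Bond=3.8760
(3,2): Delta=0.0000 Bond=3.8760
(3,3): Delta=-0.0328 Bond=8.8687
V0=0.6298

Under the risk-neutral measure, an up-move has probability p* = (R−d)/(u−d) = 0.8983 and values discount at R = 1.29.
At expiry t=4: V(4,0)=5.0000, V(4,1)=5.0000, V(4,2)=5.0000, V(4,3)=5.0000, V(4,4)=0.0000
Node (3,0) S=46.0925: V=(p*·5.0000+(1−p*)·5.0000)/1.29=3.8760; Δ=(5.0000−5.0000)/(62.2248−35.0303)=0.0000; B=V−Δ·S=3.8760
Node (3,1) S=81.8748: V=(p*·5.0000+(1−p*)·5.0000)/1.29=3.8760; Δ=(5.0000−5.0000)/(110.5310−62.2248)=0.0000; B=V−Δ·S=3.8760
Node (3,2) S=145.4355: V=(p*·5.0000+(1−p*)·5.0000)/1.29=3.8760; Δ=(5.0000−5.0000)/(196.3379−110.5310)=0.0000; B=V−Δ·S=3.8760
Node (3,3) S=258.3394: V=(p*·0.0000+(1−p*)·5.0000)/1.29=0.3942; Δ=(0.0000−5.0000)/(348.7582−196.3379)=-0.0328; B=V−Δ·S=8.8687
Node (2,0) S=60.6480: V=(p*·3.8760+(1−p*)·3.8760)/1.29=3.0046; Δ=(3.8760−3.8760)/(81.8748−46.0925)=0.0000; B=V−Δ·S=3.0046
Node (2,1) S=107.7300: V=(p*·3.8760+(1−p*)·3.8760)/1.29=3.0046; Δ=(3.8760−3.8760)/(145.4355−81.8748)=0.0000; B=V−Δ·S=3.0046
Node (2,2) S=191.3625: V=(p*·0.3942+(1−p*)·3.8760)/1.29=0.5800; Δ=(0.3942−3.8760)/(258.3394−145.4355)=-0.0308; B=V−Δ·S=6.4814
Node (1,0) S=79.8000: V=(p*·3.0046+(1−p*)·3.0046)/1.29=2.3292; Δ=(3.0046−3.0046)/(107.7300−60.6480)=0.0000; B=V−Δ·S=2.3292
Node (1,1) S=141.7500: V=(p*·0.5800+(1−p*)·3.0046)/1.29=0.6408; Δ=(0.5800−3.0046)/(191.3625−107.7300)=-0.0290; B=V−Δ·S=4.7503
Node (0,0) S=105.0000: V=(p*·0.6408+(1−p*)·2.3292)/1.29=0.6298; Δ=(0.6408−2.3292)/(141.7500−79.8000)=-0.0273; B=V−Δ·S=3.4915
The time-0 hedge costs 0.6298, which is the no-arbitrage price.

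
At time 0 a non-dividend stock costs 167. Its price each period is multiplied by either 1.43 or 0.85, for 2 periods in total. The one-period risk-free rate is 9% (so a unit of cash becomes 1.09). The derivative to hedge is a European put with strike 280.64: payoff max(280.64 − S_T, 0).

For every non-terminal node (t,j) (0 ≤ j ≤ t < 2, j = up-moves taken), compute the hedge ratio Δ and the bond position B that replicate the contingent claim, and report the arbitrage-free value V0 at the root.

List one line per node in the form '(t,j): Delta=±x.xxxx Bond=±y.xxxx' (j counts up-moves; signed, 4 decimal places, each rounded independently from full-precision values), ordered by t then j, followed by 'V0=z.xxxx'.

(0,0): Delta=-0.7615 Bond=205.1462
(1,0): Delta=-1.0000 Bond=257.4679
(1,1): Delta=-0.5606 Bond=175.6432
V0=77.9798

Risk-neutral probability p* = (R−d)/(u−d) = (1.09−0.85)/(1.43−0.85) = 0.4138.
Terminal payoffs: V(2,0)=159.9825, V(2,1)=77.6515, V(2,2)=0.0000
(1,0): S=141.9500. Δ = (V_up−V_dn)/(S_up−S_dn) = (77.6515−159.9825)/(202.9885−120.6575) = -1.0000. V = [p*·77.6515 + (1−p*)·159.9825]/1.09 = 115.5179. B = V − Δ·S = 257.4679.
(1,1): S=238.8100. Δ = (V_up−V_dn)/(S_up−S_dn) = (0.0000−77.6515)/(341.4983−202.9885) = -0.5606. V = [p*·0.0000 + (1−p*)·77.6515]/1.09 = 41.7613. B = V − Δ·S = 175.6432.
(0,0): S=167.0000. Δ = (V_up−V_dn)/(S_up−S_dn) = (41.7613−115.5179)/(238.8100−141.9500) = -0.7615. V = [p*·41.7613 + (1−p*)·115.5179]/1.09 = 77.9798. B = V − Δ·S = 205.1462.
Self-financing check: at every node Δ·S+B equals the discounted successor values.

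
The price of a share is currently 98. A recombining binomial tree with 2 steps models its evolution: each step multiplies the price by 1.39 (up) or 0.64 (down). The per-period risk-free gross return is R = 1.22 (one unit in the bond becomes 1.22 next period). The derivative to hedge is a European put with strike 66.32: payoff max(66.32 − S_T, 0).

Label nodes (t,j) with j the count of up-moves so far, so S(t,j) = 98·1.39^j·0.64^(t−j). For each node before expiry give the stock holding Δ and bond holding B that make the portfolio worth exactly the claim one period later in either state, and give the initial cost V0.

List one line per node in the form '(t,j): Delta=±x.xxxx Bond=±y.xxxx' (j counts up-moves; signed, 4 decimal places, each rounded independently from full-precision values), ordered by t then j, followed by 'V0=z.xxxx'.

Since d<R<u, set p* = (R−d)/(u−d) = 0.7733; price each node as the discounted p*-expectation of its children.
At expiry t=2: V(2,0)=26.1792, V(2,1)=0.0000, V(2,2)=0.0000
Node (1,0) S=62.7200: V=(p*·0.0000+(1−p*)·26.1792)/1.22=4.8639; Δ=(0.0000−26.1792)/(87.1808−40.1408)=-0.5565; B=V−Δ·S=39.7695
Node (1,1) S=136.2200: V=(p*·0.0000+(1−p*)·0.0000)/1.22=0.0000; Δ=(0.0000−0.0000)/(189.3458−87.1808)=0.0000; B=V−Δ·S=0.0000
Node (0,0) S=98.0000: V=(p*·0.0000+(1−p*)·4.8639)/1.22=0.9037; Δ=(0.0000−4.8639)/(136.2200−62.7200)=-0.0662; B=V−Δ·S=7.3889
Root portfolio cost Δ·98+B reproduces V0=0.9037.

(0,0): Delta=-0.0662 Bond=7.3889
(1,0): Delta=-0.5565 Bond=39.7695
(1,1): Delta=0.0000 Bond=0.0000
V0=0.9037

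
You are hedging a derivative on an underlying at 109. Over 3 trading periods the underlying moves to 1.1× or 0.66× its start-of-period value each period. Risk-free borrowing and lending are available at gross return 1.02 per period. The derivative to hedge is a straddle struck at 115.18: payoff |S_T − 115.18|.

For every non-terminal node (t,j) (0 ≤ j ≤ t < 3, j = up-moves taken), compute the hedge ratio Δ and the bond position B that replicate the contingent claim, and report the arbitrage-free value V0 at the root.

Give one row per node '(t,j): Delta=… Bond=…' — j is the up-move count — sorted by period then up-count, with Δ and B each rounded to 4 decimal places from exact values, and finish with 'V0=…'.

Since d<R<u, set p* = (R−d)/(u−d) = 0.8182; price each node as the discounted p*-expectation of its children.
Terminal values V(3,·): V(3,0)=83.8429, V(3,1)=62.9516, V(3,2)=28.1326, V(3,3)=29.8990
(2,0): S=47.4804. Δ = (V_up−V_dn)/(S_up−S_dn) = (62.9516−83.8429)/(52.2284−31.3371) = -1.0000. V = [p*·62.9516 + (1−p*)·83.8429]/1.02 = 65.4412. B = V − Δ·S = 112.9216.
(2,1): S=79.1340. Δ = (V_up−V_dn)/(S_up−S_dn) = (28.1326−62.9516)/(87.0474−52.2284) = -1.0000. V = [p*·28.1326 + (1−p*)·62.9516]/1.02 = 33.7876. B = V − Δ·S = 112.9216.
(2,2): S=131.8900. Δ = (V_up−V_dn)/(S_up−S_dn) = (29.8990−28.1326)/(145.0790−87.0474) = 0.0304. V = [p*·29.8990 + (1−p*)·28.1326]/1.02 = 28.9979. B = V − Δ·S = 24.9833.
(1,0): S=71.9400. Δ = (V_up−V_dn)/(S_up−S_dn) = (33.7876−65.4412)/(79.1340−47.4804) = -1.0000. V = [p*·33.7876 + (1−p*)·65.4412]/1.02 = 38.7674. B = V − Δ·S = 110.7074.
(1,1): S=119.9000. Δ = (V_up−V_dn)/(S_up−S_dn) = (28.9979−33.7876)/(131.8900−79.1340) = -0.0908. V = [p*·28.9979 + (1−p*)·33.7876]/1.02 = 29.2831. B = V − Δ·S = 40.1687.
(0,0): S=109.0000. Δ = (V_up−V_dn)/(S_up−S_dn) = (29.2831−38.7674)/(119.9000−71.9400) = -0.1978. V = [p*·29.2831 + (1−p*)·38.7674]/1.02 = 30.3995. B = V − Δ·S = 51.9548.
Check: Δ(0,0)·S0 + B(0,0) = 30.3995 = V0.

(0,0): Delta=-0.1978 Bond=51.9548
(1,0): Delta=-1.0000 Bond=110.7074
(1,1): Delta=-0.0908 Bond=40.1687
(2,0): Delta=-1.0000 Bond=112.9216
(2,1): Delta=-1.0000 Bond=112.9216
(2,2): Delta=0.0304 Bond=24.9833
V0=30.3995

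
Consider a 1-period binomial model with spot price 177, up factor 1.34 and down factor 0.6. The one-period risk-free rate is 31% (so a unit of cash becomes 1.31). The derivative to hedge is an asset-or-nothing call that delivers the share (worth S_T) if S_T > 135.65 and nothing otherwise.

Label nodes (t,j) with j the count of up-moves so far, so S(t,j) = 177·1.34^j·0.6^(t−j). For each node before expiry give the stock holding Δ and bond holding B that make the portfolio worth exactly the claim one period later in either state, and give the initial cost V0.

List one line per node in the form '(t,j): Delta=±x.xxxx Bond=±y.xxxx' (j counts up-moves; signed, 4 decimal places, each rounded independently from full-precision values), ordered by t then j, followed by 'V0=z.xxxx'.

No-arbitrage ⇒ martingale measure with p* = (R−d)/(u−d) = 0.9595.
Terminal payoffs: V(1,0)=0.0000, V(1,1)=237.1800
Node (0,0) S=177.0000: V=(p*·237.1800+(1−p*)·0.0000)/1.31=173.7134; Δ=(237.1800−0.0000)/(237.1800−106.2000)=1.8108; B=V−Δ·S=-146.8001
Check: Δ(0,0)·S0 + B(0,0) = 173.7134 = V0.

(0,0): Delta=1.8108 Bond=-146.8001
V0=173.7134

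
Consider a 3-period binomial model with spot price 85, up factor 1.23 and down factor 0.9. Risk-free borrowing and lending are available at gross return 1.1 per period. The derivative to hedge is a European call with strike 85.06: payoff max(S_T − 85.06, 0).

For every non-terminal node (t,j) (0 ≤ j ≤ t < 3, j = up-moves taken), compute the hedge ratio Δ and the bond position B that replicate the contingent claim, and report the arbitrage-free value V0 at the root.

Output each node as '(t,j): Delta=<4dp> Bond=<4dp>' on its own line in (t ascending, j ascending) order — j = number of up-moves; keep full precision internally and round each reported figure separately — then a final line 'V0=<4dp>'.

No-arbitrage ⇒ martingale measure with p* = (R−d)/(u−d) = 0.6061.
Payoff layer (t=3): V(3,0)=0.0000, V(3,1)=0.0000, V(3,2)=30.6768, V(3,3)=73.1137
(2,0): S=68.8500. Δ = (V_up−V_dn)/(S_up−S_dn) = (0.0000−0.0000)/(84.6855−61.9650) = 0.0000. V = [p*·0.0000 + (1−p*)·0.0000]/1.1 = 0.0000. B = V − Δ·S = 0.0000.
(2,1): S=94.0950. Δ = (V_up−V_dn)/(S_up−S_dn) = (30.6768−0.0000)/(115.7369−84.6855) = 0.9879. V = [p*·30.6768 + (1−p*)·0.0000]/1.1 = 16.9018. B = V − Δ·S = -76.0583.
(2,2): S=128.5965. Δ = (V_up−V_dn)/(S_up−S_dn) = (73.1137−30.6768)/(158.1737−115.7368) = 1.0000. V = [p*·73.1137 + (1−p*)·30.6768]/1.1 = 51.2692. B = V − Δ·S = -77.3273.
(1,0): S=76.5000. Δ = (V_up−V_dn)/(S_up−S_dn) = (16.9018−0.0000)/(94.0950−68.8500) = 0.6695. V = [p*·16.9018 + (1−p*)·0.0000]/1.1 = 9.3123. B = V − Δ·S = -41.9054.
(1,1): S=104.5500. Δ = (V_up−V_dn)/(S_up−S_dn) = (51.2692−16.9018)/(128.5965−94.0950) = 0.9961. V = [p*·51.2692 + (1−p*)·16.9018]/1.1 = 34.3005. B = V − Δ·S = -69.8431.
(0,0): S=85.0000. Δ = (V_up−V_dn)/(S_up−S_dn) = (34.3005−9.3123)/(104.5500−76.5000) = 0.8908. V = [p*·34.3005 + (1−p*)·9.3123]/1.1 = 22.2333. B = V − Δ·S = -53.4885.
Check: Δ(0,0)·S0 + B(0,0) = 22.2333 = V0.

(0,0): Delta=0.8908 Bond=-53.4885
(1,0): Delta=0.6695 Bond=-41.9054
(1,1): Delta=0.9961 Bond=-69.8431
(2,0): Delta=0.0000 Bond=0.0000
(2,1): Delta=0.9879 Bond=-76.0583
(2,2): Delta=1.0000 Bond=-77.3273
V0=22.2333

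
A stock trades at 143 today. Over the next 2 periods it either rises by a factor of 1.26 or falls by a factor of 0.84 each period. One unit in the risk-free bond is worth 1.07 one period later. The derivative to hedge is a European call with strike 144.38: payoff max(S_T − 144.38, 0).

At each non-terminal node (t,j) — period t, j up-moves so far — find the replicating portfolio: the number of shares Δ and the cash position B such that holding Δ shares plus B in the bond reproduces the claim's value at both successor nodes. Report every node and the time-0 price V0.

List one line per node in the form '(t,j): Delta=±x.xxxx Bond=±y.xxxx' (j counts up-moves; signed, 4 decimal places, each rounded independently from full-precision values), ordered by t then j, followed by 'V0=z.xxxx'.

The replicating-portfolio and risk-neutral prices coincide; use p* = (1.07−0.84)/(1.26−0.84) = 0.5476 for the latter.
Terminal payoffs: V(2,0)=0.0000, V(2,1)=6.9712, V(2,2)=82.6468
(1,0): S=120.1200. Δ = (V_up−V_dn)/(S_up−S_dn) = (6.9712−0.0000)/(151.3512−100.9008) = 0.1382. V = [p*·6.9712 + (1−p*)·0.0000]/1.07 = 3.5678. B = V − Δ·S = -13.0303.
(1,1): S=180.1800. Δ = (V_up−V_dn)/(S_up−S_dn) = (82.6468−6.9712)/(227.0268−151.3512) = 1.0000. V = [p*·82.6468 + (1−p*)·6.9712]/1.07 = 45.2454. B = V − Δ·S = -134.9346.
(0,0): S=143.0000. Δ = (V_up−V_dn)/(S_up−S_dn) = (45.2454−3.5678)/(180.1800−120.1200) = 0.6939. V = [p*·45.2454 + (1−p*)·3.5678]/1.07 = 24.6647. B = V − Δ·S = -74.5677.
Root portfolio cost Δ·143+B reproduces V0=24.6647.

(0,0): Delta=0.6939 Bond=-74.5677
(1,0): Delta=0.1382 Bond=-13.0303
(1,1): Delta=1.0000 Bond=-134.9346
V0=24.6647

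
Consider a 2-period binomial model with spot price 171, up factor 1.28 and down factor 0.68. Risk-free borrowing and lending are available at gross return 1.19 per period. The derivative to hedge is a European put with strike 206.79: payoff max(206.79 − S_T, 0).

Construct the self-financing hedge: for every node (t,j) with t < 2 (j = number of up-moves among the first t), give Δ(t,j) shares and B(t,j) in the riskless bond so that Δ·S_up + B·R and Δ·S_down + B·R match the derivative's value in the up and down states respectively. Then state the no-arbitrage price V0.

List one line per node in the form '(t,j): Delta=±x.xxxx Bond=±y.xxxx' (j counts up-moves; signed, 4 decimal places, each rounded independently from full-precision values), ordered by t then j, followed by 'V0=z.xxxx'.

Since d<R<u, set p* = (R−d)/(u−d) = 0.8500; price each node as the discounted p*-expectation of its children.
At expiry t=2: V(2,0)=127.7196, V(2,1)=57.9516, V(2,2)=0.0000
Node (1,0) S=116.2800: V=(p*·57.9516+(1−p*)·127.7196)/1.19=57.4931; Δ=(57.9516−127.7196)/(148.8384−79.0704)=-1.0000; B=V−Δ·S=173.7731
Node (1,1) S=218.8800: V=(p*·0.0000+(1−p*)·57.9516)/1.19=7.3048; Δ=(0.0000−57.9516)/(280.1664−148.8384)=-0.4413; B=V−Δ·S=103.8908
Node (0,0) S=171.0000: V=(p*·7.3048+(1−p*)·57.4931)/1.19=12.4648; Δ=(7.3048−57.4931)/(218.8800−116.2800)=-0.4892; B=V−Δ·S=96.1119
Root portfolio cost Δ·171+B reproduces V0=12.4648.

(0,0): Delta=-0.4892 Bond=96.1119
(1,0): Delta=-1.0000 Bond=173.7731
(1,1): Delta=-0.4413 Bond=103.8908
V0=12.4648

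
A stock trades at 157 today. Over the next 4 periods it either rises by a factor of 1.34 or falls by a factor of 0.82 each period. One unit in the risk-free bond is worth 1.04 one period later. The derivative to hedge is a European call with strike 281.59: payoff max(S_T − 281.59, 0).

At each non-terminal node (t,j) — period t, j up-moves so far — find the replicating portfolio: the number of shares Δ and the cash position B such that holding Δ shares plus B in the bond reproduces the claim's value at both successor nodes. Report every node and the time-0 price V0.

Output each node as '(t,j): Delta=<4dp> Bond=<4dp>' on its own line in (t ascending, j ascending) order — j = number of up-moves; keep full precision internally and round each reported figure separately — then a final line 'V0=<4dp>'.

(0,0): Delta=0.2570 Bond=-29.9925
(1,0): Delta=0.0696 Bond=-7.0691
(1,1): Delta=0.4134 Bond=-64.0874
(2,0): Delta=0.0000 Bond=0.0000
(2,1): Delta=0.1278 Bond=-17.3771
(2,2): Delta=0.6517 Bond=-133.8424
(3,0): Delta=0.0000 Bond=0.0000
(3,1): Delta=0.0000 Bond=0.0000
(3,2): Delta=0.2344 Bond=-42.7162
(3,3): Delta=1.0000 Bond=-270.7596
V0=10.3597

Under the risk-neutral measure, an up-move has probability p* = (R−d)/(u−d) = 0.4231 and values discount at R = 1.04.
At expiry t=4: V(4,0)=0.0000, V(4,1)=0.0000, V(4,2)=0.0000, V(4,3)=28.1718, V(4,4)=224.6062
  t=3,j=0: stock 86.5648 → up 115.9968 (V=0.0000), down 70.9831 (V=0.0000). Price 0.0000; hedge Δ=0.0000, bond B=0.0000.
  t=3,j=1: stock 141.4595 → up 189.5557 (V=0.0000), down 115.9968 (V=0.0000). Price 0.0000; hedge Δ=0.0000, bond B=0.0000.
  t=3,j=2: stock 231.1655 → up 309.7618 (V=28.1718), down 189.5557 (V=0.0000). Price 11.4604; hedge Δ=0.2344, bond B=-42.7162.
  t=3,j=3: stock 377.7583 → up 506.1962 (V=224.6062), down 309.7618 (V=28.1718). Price 106.9987; hedge Δ=1.0000, bond B=-270.7596.
  t=2,j=0: stock 105.5668 → up 141.4595 (V=0.0000), down 86.5648 (V=0.0000). Price 0.0000; hedge Δ=0.0000, bond B=0.0000.
  t=2,j=1: stock 172.5116 → up 231.1655 (V=11.4604), down 141.4595 (V=0.0000). Price 4.6622; hedge Δ=0.1278, bond B=-17.3771.
  t=2,j=2: stock 281.9092 → up 377.7583 (V=106.9987), down 231.1655 (V=11.4604). Price 49.8851; hedge Δ=0.6517, bond B=-133.8424.
  t=1,j=0: stock 128.7400 → up 172.5116 (V=4.6622), down 105.5668 (V=0.0000). Price 1.8966; hedge Δ=0.0696, bond B=-7.0691.
  t=1,j=1: stock 210.3800 → up 281.9092 (V=49.8851), down 172.5116 (V=4.6622). Price 22.8797; hedge Δ=0.4134, bond B=-64.0874.
  t=0,j=0: stock 157.0000 → up 210.3800 (V=22.8797), down 128.7400 (V=1.8966). Price 10.3597; hedge Δ=0.2570, bond B=-29.9925.
Self-financing check: at every node Δ·S+B equals the discounted successor values.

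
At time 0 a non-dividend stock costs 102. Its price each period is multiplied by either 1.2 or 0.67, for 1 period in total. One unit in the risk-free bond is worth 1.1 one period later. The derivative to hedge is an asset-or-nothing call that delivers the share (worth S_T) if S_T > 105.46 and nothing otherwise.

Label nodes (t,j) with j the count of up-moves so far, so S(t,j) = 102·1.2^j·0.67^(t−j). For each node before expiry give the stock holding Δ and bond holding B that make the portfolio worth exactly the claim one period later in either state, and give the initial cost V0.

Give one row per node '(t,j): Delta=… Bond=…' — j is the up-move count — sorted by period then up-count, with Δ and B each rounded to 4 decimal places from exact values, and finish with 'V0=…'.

Under the risk-neutral measure, an up-move has probability p* = (R−d)/(u−d) = 0.8113 and values discount at R = 1.1.
Payoff layer (t=1): V(1,0)=0.0000, V(1,1)=122.4000
Node (0,0) S=102.0000: V=(p*·122.4000+(1−p*)·0.0000)/1.1=90.2779; Δ=(122.4000−0.0000)/(122.4000−68.3400)=2.2642; B=V−Δ·S=-140.6655
Root portfolio cost Δ·102+B reproduces V0=90.2779.

(0,0): Delta=2.2642 Bond=-140.6655
V0=90.2779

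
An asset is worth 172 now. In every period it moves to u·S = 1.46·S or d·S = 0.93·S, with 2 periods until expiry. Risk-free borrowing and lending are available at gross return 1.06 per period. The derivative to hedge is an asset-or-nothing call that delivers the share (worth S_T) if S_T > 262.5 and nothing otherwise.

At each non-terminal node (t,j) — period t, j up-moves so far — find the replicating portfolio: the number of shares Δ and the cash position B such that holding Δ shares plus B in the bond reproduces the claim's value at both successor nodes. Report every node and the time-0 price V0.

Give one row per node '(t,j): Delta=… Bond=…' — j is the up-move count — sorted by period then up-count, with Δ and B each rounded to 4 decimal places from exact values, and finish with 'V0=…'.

Risk-neutral probability p* = (R−d)/(u−d) = (1.06−0.93)/(1.46−0.93) = 0.2453.
Terminal payoffs: V(2,0)=0.0000, V(2,1)=0.0000, V(2,2)=366.6352
  t=1,j=0: stock 159.9600 → up 233.5416 (V=0.0000), down 148.7628 (V=0.0000). Price 0.0000; hedge Δ=0.0000, bond B=0.0000.
  t=1,j=1: stock 251.1200 → up 366.6352 (V=366.6352), down 233.5416 (V=0.0000). Price 84.8390; hedge Δ=2.7547, bond B=-606.9255.
  t=0,j=0: stock 172.0000 → up 251.1200 (V=84.8390), down 159.9600 (V=0.0000). Price 19.6317; hedge Δ=0.9307, bond B=-140.4420.
Each (Δ,B) replicates both successor values, so the strategy is self-financing and V0 is arbitrage-free.

(0,0): Delta=0.9307 Bond=-140.4420
(1,0): Delta=0.0000 Bond=0.0000
(1,1): Delta=2.7547 Bond=-606.9255
V0=19.6317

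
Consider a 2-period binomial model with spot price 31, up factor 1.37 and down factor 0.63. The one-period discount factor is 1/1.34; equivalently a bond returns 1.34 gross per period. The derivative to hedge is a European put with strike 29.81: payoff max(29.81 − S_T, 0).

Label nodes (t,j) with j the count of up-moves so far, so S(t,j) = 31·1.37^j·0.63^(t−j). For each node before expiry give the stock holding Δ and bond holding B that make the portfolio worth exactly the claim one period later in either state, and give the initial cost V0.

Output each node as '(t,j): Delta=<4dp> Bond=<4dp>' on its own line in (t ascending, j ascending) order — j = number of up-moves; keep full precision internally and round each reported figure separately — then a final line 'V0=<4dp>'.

Risk-neutral probability p* = (R−d)/(u−d) = (1.34−0.63)/(1.37−0.63) = 0.9595.
Terminal payoffs: V(2,0)=17.5061, V(2,1)=3.0539, V(2,2)=0.0000
  t=1,j=0: stock 19.5300 → up 26.7561 (V=3.0539), down 12.3039 (V=17.5061). Price 2.7163; hedge Δ=-1.0000, bond B=22.2463.
  t=1,j=1: stock 42.4700 → up 58.1839 (V=0.0000), down 26.7561 (V=3.0539). Price 0.0924; hedge Δ=-0.0972, bond B=4.2193.
  t=0,j=0: stock 31.0000 → up 42.4700 (V=0.0924), down 19.5300 (V=2.7163). Price 0.1483; hedge Δ=-0.1144, bond B=3.6941.
Check: Δ(0,0)·S0 + B(0,0) = 0.1483 = V0.

(0,0): Delta=-0.1144 Bond=3.6941
(1,0): Delta=-1.0000 Bond=22.2463
(1,1): Delta=-0.0972 Bond=4.2193
V0=0.1483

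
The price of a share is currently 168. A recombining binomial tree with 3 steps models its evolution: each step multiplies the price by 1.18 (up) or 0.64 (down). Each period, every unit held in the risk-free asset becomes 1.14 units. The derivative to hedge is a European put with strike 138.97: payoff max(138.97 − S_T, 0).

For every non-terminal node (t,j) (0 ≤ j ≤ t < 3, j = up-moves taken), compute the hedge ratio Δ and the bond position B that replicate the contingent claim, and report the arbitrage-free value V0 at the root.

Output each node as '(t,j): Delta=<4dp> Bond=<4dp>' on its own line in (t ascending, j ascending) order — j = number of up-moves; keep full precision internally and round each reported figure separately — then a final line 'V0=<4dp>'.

(0,0): Delta=-0.0689 Bond=12.2031
(1,0): Delta=-0.8497 Bond=97.8632
(1,1): Delta=-0.0351 Bond=7.1954
(2,0): Delta=-1.0000 Bond=121.9035
(2,1): Delta=-0.8432 Bond=110.7369
(2,2): Delta=0.0000 Bond=0.0000
V0=0.6204

The replicating-portfolio and risk-neutral prices coincide; use p* = (1.14−0.64)/(1.18−0.64) = 0.9259 for the latter.
At expiry t=3: V(3,0)=94.9298, V(3,1)=57.7709, V(3,2)=0.0000, V(3,3)=0.0000
(2,0): S=68.8128. Δ = (V_up−V_dn)/(S_up−S_dn) = (57.7709−94.9298)/(81.1991−44.0402) = -1.0000. V = [p*·57.7709 + (1−p*)·94.9298]/1.14 = 53.0907. B = V − Δ·S = 121.9035.
(2,1): S=126.8736. Δ = (V_up−V_dn)/(S_up−S_dn) = (0.0000−57.7709)/(149.7108−81.1991) = -0.8432. V = [p*·0.0000 + (1−p*)·57.7709]/1.14 = 3.7538. B = V − Δ·S = 110.7369.
(2,2): S=233.9232. Δ = (V_up−V_dn)/(S_up−S_dn) = (0.0000−0.0000)/(276.0294−149.7108) = 0.0000. V = [p*·0.0000 + (1−p*)·0.0000]/1.14 = 0.0000. B = V − Δ·S = 0.0000.
(1,0): S=107.5200. Δ = (V_up−V_dn)/(S_up−S_dn) = (3.7538−53.0907)/(126.8736−68.8128) = -0.8497. V = [p*·3.7538 + (1−p*)·53.0907]/1.14 = 6.4986. B = V − Δ·S = 97.8632.
(1,1): S=198.2400. Δ = (V_up−V_dn)/(S_up−S_dn) = (0.0000−3.7538)/(233.9232−126.8736) = -0.0351. V = [p*·0.0000 + (1−p*)·3.7538]/1.14 = 0.2439. B = V − Δ·S = 7.1954.
(0,0): S=168.0000. Δ = (V_up−V_dn)/(S_up−S_dn) = (0.2439−6.4986)/(198.2400−107.5200) = -0.0689. V = [p*·0.2439 + (1−p*)·6.4986]/1.14 = 0.6204. B = V − Δ·S = 12.2031.
Root portfolio cost Δ·168+B reproduces V0=0.6204.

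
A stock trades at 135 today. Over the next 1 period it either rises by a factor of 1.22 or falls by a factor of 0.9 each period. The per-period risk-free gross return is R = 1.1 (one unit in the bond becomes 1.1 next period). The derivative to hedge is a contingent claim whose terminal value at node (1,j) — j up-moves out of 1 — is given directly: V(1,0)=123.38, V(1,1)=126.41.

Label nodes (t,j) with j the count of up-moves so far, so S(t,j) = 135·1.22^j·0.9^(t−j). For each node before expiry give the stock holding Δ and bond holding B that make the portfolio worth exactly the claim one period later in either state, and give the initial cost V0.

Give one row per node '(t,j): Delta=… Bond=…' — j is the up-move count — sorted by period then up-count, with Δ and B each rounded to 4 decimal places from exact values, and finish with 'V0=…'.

Under the risk-neutral measure, an up-move has probability p* = (R−d)/(u−d) = 0.6250 and values discount at R = 1.1.
Terminal payoffs: V(1,0)=123.3800, V(1,1)=126.4100
(0,0): S=135.0000. Δ = (V_up−V_dn)/(S_up−S_dn) = (126.4100−123.3800)/(164.7000−121.5000) = 0.0701. V = [p*·126.4100 + (1−p*)·123.3800]/1.1 = 113.8852. B = V − Δ·S = 104.4165.
Self-financing check: at every node Δ·S+B equals the discounted successor values.

(0,0): Delta=0.0701 Bond=104.4165
V0=113.8852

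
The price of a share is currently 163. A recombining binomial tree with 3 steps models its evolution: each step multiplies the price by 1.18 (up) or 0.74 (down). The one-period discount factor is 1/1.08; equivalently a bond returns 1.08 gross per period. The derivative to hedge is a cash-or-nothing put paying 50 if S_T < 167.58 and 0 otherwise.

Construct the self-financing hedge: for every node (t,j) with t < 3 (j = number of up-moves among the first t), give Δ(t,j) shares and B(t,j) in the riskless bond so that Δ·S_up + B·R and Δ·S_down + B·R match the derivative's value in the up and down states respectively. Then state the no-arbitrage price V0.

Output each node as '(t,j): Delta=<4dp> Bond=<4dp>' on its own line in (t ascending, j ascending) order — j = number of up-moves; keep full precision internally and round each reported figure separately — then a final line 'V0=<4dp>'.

(0,0): Delta=-0.2099 Bond=39.4381
(1,0): Delta=-0.6741 Bond=98.5763
(1,1): Delta=-0.1243 Bond=26.1276
(2,0): Delta=0.0000 Bond=46.2963
(2,1): Delta=-0.7984 Bond=124.1582
(2,2): Delta=0.0000 Bond=0.0000
V0=5.2187

Risk-neutral probability p* = (R−d)/(u−d) = (1.08−0.74)/(1.18−0.74) = 0.7727.
At expiry t=3: V(3,0)=50.0000, V(3,1)=50.0000, V(3,2)=0.0000, V(3,3)=0.0000
Node (2,0) S=89.2588: V=(p*·50.0000+(1−p*)·50.0000)/1.08=46.2963; Δ=(50.0000−50.0000)/(105.3254−66.0515)=0.0000; B=V−Δ·S=46.2963
Node (2,1) S=142.3316: V=(p*·0.0000+(1−p*)·50.0000)/1.08=10.5219; Δ=(0.0000−50.0000)/(167.9513−105.3254)=-0.7984; B=V−Δ·S=124.1582
Node (2,2) S=226.9612: V=(p*·0.0000+(1−p*)·0.0000)/1.08=0.0000; Δ=(0.0000−0.0000)/(267.8142−167.9513)=0.0000; B=V−Δ·S=0.0000
Node (1,0) S=120.6200: V=(p*·10.5219+(1−p*)·46.2963)/1.08=17.2708; Δ=(10.5219−46.2963)/(142.3316−89.2588)=-0.6741; B=V−Δ·S=98.5763
Node (1,1) S=192.3400: V=(p*·0.0000+(1−p*)·10.5219)/1.08=2.2142; Δ=(0.0000−10.5219)/(226.9612−142.3316)=-0.1243; B=V−Δ·S=26.1276
Node (0,0) S=163.0000: V=(p*·2.2142+(1−p*)·17.2708)/1.08=5.2187; Δ=(2.2142−17.2708)/(192.3400−120.6200)=-0.2099; B=V−Δ·S=39.4381
Check: Δ(0,0)·S0 + B(0,0) = 5.2187 = V0.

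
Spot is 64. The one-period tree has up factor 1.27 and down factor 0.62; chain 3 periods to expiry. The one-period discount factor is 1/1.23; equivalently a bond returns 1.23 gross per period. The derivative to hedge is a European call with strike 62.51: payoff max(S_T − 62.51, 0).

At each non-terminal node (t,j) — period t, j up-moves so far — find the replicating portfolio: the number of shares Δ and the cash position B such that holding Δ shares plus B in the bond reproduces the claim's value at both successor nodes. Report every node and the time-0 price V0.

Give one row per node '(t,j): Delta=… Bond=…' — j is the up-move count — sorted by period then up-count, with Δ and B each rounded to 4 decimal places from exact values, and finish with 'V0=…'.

Under the risk-neutral measure, an up-move has probability p* = (R−d)/(u−d) = 0.9385 and values discount at R = 1.23.
Payoff layer (t=3): V(3,0)=0.0000, V(3,1)=0.0000, V(3,2)=1.4899, V(3,3)=68.5865
Node (2,0) S=24.6016: V=(p*·0.0000+(1−p*)·0.0000)/1.23=0.0000; Δ=(0.0000−0.0000)/(31.2440−15.2530)=0.0000; B=V−Δ·S=0.0000
Node (2,1) S=50.3936: V=(p*·1.4899+(1−p*)·0.0000)/1.23=1.1367; Δ=(1.4899−0.0000)/(63.9999−31.2440)=0.0455; B=V−Δ·S=-1.1554
Node (2,2) S=103.2256: V=(p*·68.5865+(1−p*)·1.4899)/1.23=52.4045; Δ=(68.5865−1.4899)/(131.0965−63.9999)=1.0000; B=V−Δ·S=-50.8211
Node (1,0) S=39.6800: V=(p*·1.1367+(1−p*)·0.0000)/1.23=0.8673; Δ=(1.1367−0.0000)/(50.3936−24.6016)=0.0441; B=V−Δ·S=-0.8815
Node (1,1) S=81.2800: V=(p*·52.4045+(1−p*)·1.1367)/1.23=40.0403; Δ=(52.4045−1.1367)/(103.2256−50.3936)=0.9704; B=V−Δ·S=-38.8332
Node (0,0) S=64.0000: V=(p*·40.0403+(1−p*)·0.8673)/1.23=30.5932; Δ=(40.0403−0.8673)/(81.2800−39.6800)=0.9417; B=V−Δ·S=-29.6729
Root portfolio cost Δ·64+B reproduces V0=30.5932.

(0,0): Delta=0.9417 Bond=-29.6729
(1,0): Delta=0.0441 Bond=-0.8815
(1,1): Delta=0.9704 Bond=-38.8332
(2,0): Delta=0.0000 Bond=0.0000
(2,1): Delta=0.0455 Bond=-1.1554
(2,2): Delta=1.0000 Bond=-50.8211
V0=30.5932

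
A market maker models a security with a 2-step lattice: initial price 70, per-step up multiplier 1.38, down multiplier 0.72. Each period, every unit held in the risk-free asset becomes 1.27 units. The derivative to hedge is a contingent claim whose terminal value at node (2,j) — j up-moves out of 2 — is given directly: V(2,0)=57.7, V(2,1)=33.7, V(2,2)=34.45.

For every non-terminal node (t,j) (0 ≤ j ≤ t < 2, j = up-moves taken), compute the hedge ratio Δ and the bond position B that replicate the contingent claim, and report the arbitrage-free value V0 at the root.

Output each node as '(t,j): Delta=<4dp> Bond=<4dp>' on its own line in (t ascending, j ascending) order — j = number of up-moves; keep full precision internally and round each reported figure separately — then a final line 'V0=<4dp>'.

(0,0): Delta=-0.0575 Bond=25.6568
(1,0): Delta=-0.7215 Bond=66.0487
(1,1): Delta=0.0118 Bond=25.8912
V0=21.6303

The replicating-portfolio and risk-neutral prices coincide; use p* = (1.27−0.72)/(1.38−0.72) = 0.8333 for the latter.
Terminal payoffs: V(2,0)=57.7000, V(2,1)=33.7000, V(2,2)=34.4500
Node (1,0) S=50.4000: V=(p*·33.7000+(1−p*)·57.7000)/1.27=29.6850; Δ=(33.7000−57.7000)/(69.5520−36.2880)=-0.7215; B=V−Δ·S=66.0487
Node (1,1) S=96.6000: V=(p*·34.4500+(1−p*)·33.7000)/1.27=27.0276; Δ=(34.4500−33.7000)/(133.3080−69.5520)=0.0118; B=V−Δ·S=25.8912
Node (0,0) S=70.0000: V=(p*·27.0276+(1−p*)·29.6850)/1.27=21.6303; Δ=(27.0276−29.6850)/(96.6000−50.4000)=-0.0575; B=V−Δ·S=25.6568
Self-financing check: at every node Δ·S+B equals the discounted successor values.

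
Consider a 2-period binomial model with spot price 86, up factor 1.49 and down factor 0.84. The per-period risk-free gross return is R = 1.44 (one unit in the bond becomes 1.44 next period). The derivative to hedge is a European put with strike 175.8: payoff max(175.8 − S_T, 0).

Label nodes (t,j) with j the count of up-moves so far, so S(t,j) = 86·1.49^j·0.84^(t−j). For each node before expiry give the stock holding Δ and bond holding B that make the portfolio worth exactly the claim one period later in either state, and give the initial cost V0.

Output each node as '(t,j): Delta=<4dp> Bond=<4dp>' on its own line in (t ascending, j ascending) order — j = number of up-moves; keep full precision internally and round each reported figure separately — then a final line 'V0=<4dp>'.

No-arbitrage ⇒ martingale measure with p* = (R−d)/(u−d) = 0.9231.
Terminal values V(2,·): V(2,0)=115.1184, V(2,1)=68.1624, V(2,2)=0.0000
Node (1,0) S=72.2400: V=(p*·68.1624+(1−p*)·115.1184)/1.44=49.8433; Δ=(68.1624−115.1184)/(107.6376−60.6816)=-1.0000; B=V−Δ·S=122.0833
Node (1,1) S=128.1400: V=(p*·0.0000+(1−p*)·68.1624)/1.44=3.6412; Δ=(0.0000−68.1624)/(190.9286−107.6376)=-0.8184; B=V−Δ·S=108.5064
Node (0,0) S=86.0000: V=(p*·3.6412+(1−p*)·49.8433)/1.44=4.9966; Δ=(3.6412−49.8433)/(128.1400−72.2400)=-0.8265; B=V−Δ·S=76.0769
Root portfolio cost Δ·86+B reproduces V0=4.9966.

(0,0): Delta=-0.8265 Bond=76.0769
(1,0): Delta=-1.0000 Bond=122.0833
(1,1): Delta=-0.8184 Bond=108.5064
V0=4.9966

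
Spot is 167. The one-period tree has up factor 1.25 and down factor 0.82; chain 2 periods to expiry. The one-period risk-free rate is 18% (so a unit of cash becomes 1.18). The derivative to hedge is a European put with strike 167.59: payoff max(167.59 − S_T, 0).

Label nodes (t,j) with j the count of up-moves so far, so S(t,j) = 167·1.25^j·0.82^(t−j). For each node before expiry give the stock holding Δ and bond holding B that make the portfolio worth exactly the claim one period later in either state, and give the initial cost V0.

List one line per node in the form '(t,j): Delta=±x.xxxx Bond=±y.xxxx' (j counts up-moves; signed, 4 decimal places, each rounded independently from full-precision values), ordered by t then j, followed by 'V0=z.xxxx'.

(0,0): Delta=-0.1062 Bond=18.7943
(1,0): Delta=-0.9391 Bond=136.2318
(1,1): Delta=0.0000 Bond=0.0000
V0=1.0525

Since d<R<u, set p* = (R−d)/(u−d) = 0.8372; price each node as the discounted p*-expectation of its children.
Terminal payoffs: V(2,0)=55.2992, V(2,1)=0.0000, V(2,2)=0.0000
Node (1,0) S=136.9400: V=(p*·0.0000+(1−p*)·55.2992)/1.18=7.6290; Δ=(0.0000−55.2992)/(171.1750−112.2908)=-0.9391; B=V−Δ·S=136.2318
Node (1,1) S=208.7500: V=(p*·0.0000+(1−p*)·0.0000)/1.18=0.0000; Δ=(0.0000−0.0000)/(260.9375−171.1750)=0.0000; B=V−Δ·S=0.0000
Node (0,0) S=167.0000: V=(p*·0.0000+(1−p*)·7.6290)/1.18=1.0525; Δ=(0.0000−7.6290)/(208.7500−136.9400)=-0.1062; B=V−Δ·S=18.7943
Root portfolio cost Δ·167+B reproduces V0=1.0525.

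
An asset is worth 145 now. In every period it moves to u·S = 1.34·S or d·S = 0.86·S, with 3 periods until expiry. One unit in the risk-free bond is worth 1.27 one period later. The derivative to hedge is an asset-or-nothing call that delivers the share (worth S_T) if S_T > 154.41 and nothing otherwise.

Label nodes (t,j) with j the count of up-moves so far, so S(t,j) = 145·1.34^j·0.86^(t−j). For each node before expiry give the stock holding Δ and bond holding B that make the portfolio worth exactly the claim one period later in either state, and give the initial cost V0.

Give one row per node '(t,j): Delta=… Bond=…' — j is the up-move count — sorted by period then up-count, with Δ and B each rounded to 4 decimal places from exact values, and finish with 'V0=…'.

(0,0): Delta=1.3092 Bond=-48.7923
(1,0): Delta=2.5160 Bond=-212.4557
(1,1): Delta=1.1769 Bond=-36.2729
(2,0): Delta=0.0000 Bond=0.0000
(2,1): Delta=2.7917 Bond=-315.8854
(2,2): Delta=1.0000 Bond=0.0000
V0=141.0371

Since d<R<u, set p* = (R−d)/(u−d) = 0.8542; price each node as the discounted p*-expectation of its children.
At expiry t=3: V(3,0)=0.0000, V(3,1)=0.0000, V(3,2)=223.9113, V(3,3)=348.8851
  t=2,j=0: stock 107.2420 → up 143.7043 (V=0.0000), down 92.2281 (V=0.0000). Price 0.0000; hedge Δ=0.0000, bond B=0.0000.
  t=2,j=1: stock 167.0980 → up 223.9113 (V=223.9113), down 143.7043 (V=0.0000). Price 150.5965; hedge Δ=2.7917, bond B=-315.8854.
  t=2,j=2: stock 260.3620 → up 348.8851 (V=348.8851), down 223.9113 (V=223.9113). Price 260.3620; hedge Δ=1.0000, bond B=0.0000.
  t=1,j=0: stock 124.7000 → up 167.0980 (V=150.5965), down 107.2420 (V=0.0000). Price 101.2870; hedge Δ=2.5160, bond B=-212.4557.
  t=1,j=1: stock 194.3000 → up 260.3620 (V=260.3620), down 167.0980 (V=150.5965). Price 192.4051; hedge Δ=1.1769, bond B=-36.2729.
  t=0,j=0: stock 145.0000 → up 194.3000 (V=192.4051), down 124.7000 (V=101.2870). Price 141.0371; hedge Δ=1.3092, bond B=-48.7923.
Check: Δ(0,0)·S0 + B(0,0) = 141.0371 = V0.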